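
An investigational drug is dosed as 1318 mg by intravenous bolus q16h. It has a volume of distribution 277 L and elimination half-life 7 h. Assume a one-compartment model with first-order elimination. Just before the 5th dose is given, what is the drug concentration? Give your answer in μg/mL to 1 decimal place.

1.2 μg/mL

f = (1/2)^(τ/t½) = (1/2)^(16/7) ≈ 0.2051.
C₀ = D/Vd = 1318/277 ≈ 4.758 μg/mL.
Before the 5th dose, 4 doses have been given. Superposition: Cmin = C₀·(f + f² + … + f^4).
≈ 4.758 × (0.2051 + 0.0421 + 0.0086 + 0.0018) ≈ 4.758 × 0.2576 ≈ 1.226 μg/mL.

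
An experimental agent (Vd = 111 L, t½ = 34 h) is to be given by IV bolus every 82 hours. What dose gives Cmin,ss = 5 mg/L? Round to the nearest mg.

2398 mg

τ/t½ = 82/34 ≈ 2.4118, so f = (1/2)^(82/34) ≈ 0.187926.
Cmin,ss = (D/Vd)·f/(1−f), so D = Cmin,ss·Vd·(1−f)/f.
D = 5 × 111 × (1−f)/f ≈ 5 × 111 × 4.32124 ≈ 2398.29 mg.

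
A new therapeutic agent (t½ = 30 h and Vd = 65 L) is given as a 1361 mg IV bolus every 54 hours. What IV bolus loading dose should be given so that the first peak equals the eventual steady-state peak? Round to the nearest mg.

f = (1/2)^(54/30) ≈ 0.287175; accumulation ratio R = 1/(1−f) ≈ 1.40287.
Loading dose to hit Cmax,ss on first dose: D_load = D_maint·R ≈ 1361 × 1.40287 ≈ 1909.31 mg.

1909 mg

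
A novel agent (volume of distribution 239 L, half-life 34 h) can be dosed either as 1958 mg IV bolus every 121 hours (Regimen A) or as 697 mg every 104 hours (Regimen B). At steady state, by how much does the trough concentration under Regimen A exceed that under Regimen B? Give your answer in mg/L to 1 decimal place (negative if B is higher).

Regimen A: f = (1/2)^(121/34) ≈ 0.0849; Cmin,ss = (1958/239)·f/(1−f) ≈ 0.760 mg/L.
Regimen B: f = (1/2)^(104/34) ≈ 0.1200; Cmin,ss = (697/239)·f/(1−f) ≈ 0.398 mg/L.
Difference ≈ 0.760 − 0.398 ≈ 0.362 mg/L.

0.4 mg/L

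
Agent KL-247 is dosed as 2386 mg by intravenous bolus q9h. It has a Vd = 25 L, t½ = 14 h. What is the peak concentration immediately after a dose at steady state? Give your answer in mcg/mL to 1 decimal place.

265.4 mcg/mL

k = ln2/t½ = ln2/14 ≈ 0.049511 h⁻¹; fraction remaining f = e^(−kτ) = e^(−0.049511×9) ≈ 0.6404.
At steady state, accumulation factor R = 1/(1 − e^(−kτ)) ≈ 2.7809.
Single-dose peak C₀ = D/Vd = 2386/25 ≈ 95.440 mcg/mL.
Steady-state peak Cmax,ss = C₀·R ≈ 95.440 × 2.7809 ≈ 265.409 mcg/mL.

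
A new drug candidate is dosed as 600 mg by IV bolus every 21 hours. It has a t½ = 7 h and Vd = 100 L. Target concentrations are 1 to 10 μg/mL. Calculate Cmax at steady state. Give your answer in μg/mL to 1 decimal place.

τ = 21 h = 3 half-lives, so f = (1/2)^3 = 0.125.
At steady state, R = 1/(1 − 0.125) = 8/7.
Single-dose peak C₀ = D/Vd = 600/100 = 6 μg/mL.
Steady-state peak Cmax,ss = C₀·R = 6 × 8/7 ≈ 6.857 μg/mL.
Peak 6.9 μg/mL vs MTC 10 μg/mL: below toxic threshold.

6.9 μg/mL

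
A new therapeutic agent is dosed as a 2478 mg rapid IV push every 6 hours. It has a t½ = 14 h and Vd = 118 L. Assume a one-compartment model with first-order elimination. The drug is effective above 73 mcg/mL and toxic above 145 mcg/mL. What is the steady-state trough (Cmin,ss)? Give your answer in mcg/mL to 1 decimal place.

60.7 mcg/mL

Over one 6-h interval, 6/14 ≈ 0.42857 half-lives elapse, leaving f ≈ 0.7430 of each dose.
Accumulation ratio R = 1/(1 − f) ≈ 1/0.2570 ≈ 3.8911.
Each bolus raises the concentration by D/Vd = 2478/118 ≈ 21.000 mcg/mL.
Steady-state peak Cmax,ss = C₀·R ≈ 21.000 × 3.8911 ≈ 81.713 mcg/mL.
Steady-state trough Cmin,ss = Cmax,ss·f ≈ 81.713 × 0.7430 ≈ 60.713 mcg/mL.
Trough 60.7 mcg/mL vs MEC 73 mcg/mL: subtherapeutic.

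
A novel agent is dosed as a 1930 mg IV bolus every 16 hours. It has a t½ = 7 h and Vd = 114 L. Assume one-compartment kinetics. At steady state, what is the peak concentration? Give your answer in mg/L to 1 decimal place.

τ/t½ = 16/7 ≈ 2.2857, so fraction remaining f = (1/2)^(16/7) ≈ 0.2051.
At steady state, accumulation factor R = 1/(1 − e^(−kτ)) ≈ 1.2580.
Each bolus raises the concentration by D/Vd = 1930/114 ≈ 16.930 mg/L.
Steady-state peak Cmax,ss = C₀·R ≈ 16.930 × 1.2580 ≈ 21.298 mg/L.

21.3 mg/L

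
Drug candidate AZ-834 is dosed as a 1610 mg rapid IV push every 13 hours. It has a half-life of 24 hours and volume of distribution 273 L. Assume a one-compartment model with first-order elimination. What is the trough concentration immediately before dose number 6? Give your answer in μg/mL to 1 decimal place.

f = (1/2)^(τ/t½) = (1/2)^(13/24) ≈ 0.6870.
C₀ = D/Vd = 1610/273 ≈ 5.897 μg/mL.
Before the 6th dose, 5 doses have been given. Superposition: Cmin = C₀·(f + f² + … + f^5).
≈ 5.897 × (0.6870 + 0.4720 + 0.3242 + 0.2228 + 0.1530) ≈ 5.897 × 1.8590 ≈ 10.963 μg/mL.

11.0 μg/mL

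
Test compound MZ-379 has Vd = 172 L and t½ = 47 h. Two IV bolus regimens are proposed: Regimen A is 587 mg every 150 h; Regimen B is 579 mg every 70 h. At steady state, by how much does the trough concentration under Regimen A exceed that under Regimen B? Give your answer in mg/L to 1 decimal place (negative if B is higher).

-1.4 mg/L

Regimen A: f = (1/2)^(150/47) ≈ 0.1095; Cmin,ss = (587/172)·f/(1−f) ≈ 0.420 mg/L.
Regimen B: f = (1/2)^(70/47) ≈ 0.3562; Cmin,ss = (579/172)·f/(1−f) ≈ 1.862 mg/L.
Difference ≈ 0.420 − 1.862 ≈ -1.442 mg/L.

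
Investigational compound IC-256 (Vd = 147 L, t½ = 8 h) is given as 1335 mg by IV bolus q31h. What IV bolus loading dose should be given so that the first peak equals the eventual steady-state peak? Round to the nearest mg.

1433 mg

f = (1/2)^(31/8) ≈ 0.068157; accumulation ratio R = 1/(1−f) ≈ 1.07314.
Loading dose to hit Cmax,ss on first dose: D_load = D_maint·R ≈ 1335 × 1.07314 ≈ 1432.64 mg.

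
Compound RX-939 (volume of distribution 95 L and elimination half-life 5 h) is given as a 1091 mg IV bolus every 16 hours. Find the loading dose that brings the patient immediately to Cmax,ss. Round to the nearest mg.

1224 mg

f = (1/2)^(16/5) ≈ 0.108819; accumulation ratio R = 1/(1−f) ≈ 1.12211.
Loading dose to hit Cmax,ss on first dose: D_load = D_maint·R ≈ 1091 × 1.12211 ≈ 1224.22 mg.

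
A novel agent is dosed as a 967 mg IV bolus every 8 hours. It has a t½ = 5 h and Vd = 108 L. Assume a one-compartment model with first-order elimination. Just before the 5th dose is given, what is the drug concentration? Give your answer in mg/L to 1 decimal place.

4.4 mg/L

f = (1/2)^(τ/t½) = (1/2)^(8/5) ≈ 0.3299.
C₀ = D/Vd = 967/108 ≈ 8.954 mg/L.
Before the 5th dose, 4 doses have been given. Superposition: Cmin = C₀·(f + f² + … + f^4).
≈ 8.954 × (0.3299 + 0.1088 + 0.0359 + 0.0118) ≈ 8.954 × 0.4864 ≈ 4.355 mg/L.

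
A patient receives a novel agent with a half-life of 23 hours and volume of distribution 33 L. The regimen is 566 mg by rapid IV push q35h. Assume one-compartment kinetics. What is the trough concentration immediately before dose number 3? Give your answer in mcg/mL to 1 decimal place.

f = (1/2)^(τ/t½) = (1/2)^(35/23) ≈ 0.3483.
C₀ = D/Vd = 566/33 ≈ 17.152 mcg/mL.
Before the 3rd dose, 2 doses have been given. Superposition: Cmin = C₀·(f + f²).
≈ 17.152 × (0.3483 + 0.1213) ≈ 17.152 × 0.4696 ≈ 8.055 mcg/mL.

8.1 mcg/mL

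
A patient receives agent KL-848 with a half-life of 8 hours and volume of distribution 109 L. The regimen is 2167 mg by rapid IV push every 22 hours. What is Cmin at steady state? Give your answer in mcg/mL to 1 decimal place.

Over one 22-h interval, 22/8 ≈ 2.75 half-lives elapse, leaving f ≈ 0.1487 of each dose.
Accumulation ratio R = 1/(1 − f) ≈ 1/0.8513 ≈ 1.1747.
Each bolus raises the concentration by D/Vd = 2167/109 ≈ 19.881 mcg/mL.
Cmax,ss = C₀/(1 − f) ≈ 19.881/0.8513 ≈ 23.354 mcg/mL.
Steady-state trough Cmin,ss = Cmax,ss·f ≈ 23.354 × 0.1487 ≈ 3.473 mcg/mL.

3.5 mcg/mL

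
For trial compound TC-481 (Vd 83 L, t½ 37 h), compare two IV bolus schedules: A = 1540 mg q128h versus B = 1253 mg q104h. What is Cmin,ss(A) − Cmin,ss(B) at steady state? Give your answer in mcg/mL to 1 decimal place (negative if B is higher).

Regimen A: f = (1/2)^(128/37) ≈ 0.0909; Cmin,ss = (1540/83)·f/(1−f) ≈ 1.855 mcg/mL.
Regimen B: f = (1/2)^(104/37) ≈ 0.1425; Cmin,ss = (1253/83)·f/(1−f) ≈ 2.509 mcg/mL.
Difference ≈ 1.855 − 2.509 ≈ -0.654 mcg/mL.

-0.7 mcg/mL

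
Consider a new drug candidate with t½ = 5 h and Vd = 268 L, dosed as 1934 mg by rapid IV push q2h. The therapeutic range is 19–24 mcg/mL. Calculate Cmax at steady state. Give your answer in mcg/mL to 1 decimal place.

29.8 mcg/mL

k = ln2/t½ = ln2/5 ≈ 0.138629 h⁻¹; fraction remaining f = e^(−kτ) = e^(−0.138629×2) ≈ 0.7579.
At steady state, accumulation factor R = 1/(1 − e^(−kτ)) ≈ 4.1305.
Single-dose peak C₀ = D/Vd = 1934/268 ≈ 7.216 mcg/mL.
Steady-state peak Cmax,ss = C₀·R ≈ 7.216 × 4.1305 ≈ 29.806 mcg/mL.
Peak 29.8 mcg/mL vs MTC 24 mcg/mL: exceeds toxic threshold.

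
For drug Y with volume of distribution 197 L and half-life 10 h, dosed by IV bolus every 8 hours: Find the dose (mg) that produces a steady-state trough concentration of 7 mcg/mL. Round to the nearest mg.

1022 mg

τ/t½ = 8/10 ≈ 0.8, so f = (1/2)^(8/10) ≈ 0.574349.
Cmin,ss = (D/Vd)·f/(1−f), so D = Cmin,ss·Vd·(1−f)/f.
D = 7 × 197 × (1−f)/f ≈ 7 × 197 × 0.74110 ≈ 1021.98 mg.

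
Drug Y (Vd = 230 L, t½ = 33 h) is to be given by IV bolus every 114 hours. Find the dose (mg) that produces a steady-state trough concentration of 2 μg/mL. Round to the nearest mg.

4583 mg

τ/t½ = 114/33 ≈ 3.4545, so f = (1/2)^(114/33) ≈ 0.091218.
Cmin,ss = (D/Vd)·f/(1−f), so D = Cmin,ss·Vd·(1−f)/f.
D = 2 × 230 × (1−f)/f ≈ 2 × 230 × 9.96275 ≈ 4582.86 mg.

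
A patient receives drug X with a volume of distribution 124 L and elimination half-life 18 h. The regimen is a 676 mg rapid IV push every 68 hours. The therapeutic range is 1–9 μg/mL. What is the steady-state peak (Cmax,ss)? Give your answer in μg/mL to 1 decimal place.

5.9 μg/mL

k = ln2/t½ = ln2/18 ≈ 0.038508 h⁻¹; fraction remaining f = e^(−kτ) = e^(−0.038508×68) ≈ 0.0729.
Accumulation ratio R = 1/(1 − f) ≈ 1/0.9271 ≈ 1.0786.
Each bolus raises the concentration by D/Vd = 676/124 ≈ 5.452 μg/mL.
Steady-state peak Cmax,ss = C₀·R ≈ 5.452 × 1.0786 ≈ 5.881 μg/mL.
Peak 5.9 μg/mL vs MTC 9 μg/mL: below toxic threshold.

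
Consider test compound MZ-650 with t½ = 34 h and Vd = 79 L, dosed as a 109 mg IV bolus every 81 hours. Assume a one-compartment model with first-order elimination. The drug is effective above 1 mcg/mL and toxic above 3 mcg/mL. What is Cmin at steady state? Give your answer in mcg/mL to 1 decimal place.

0.3 mcg/mL

τ/t½ = 81/34 ≈ 2.3824, so fraction remaining f = (1/2)^(81/34) ≈ 0.1918.
Single-dose peak C₀ = D/Vd = 109/79 ≈ 1.380 mcg/mL.
Steady-state trough Cmin,ss = C₀·f/(1−f) ≈ 1.380 × 0.1918/0.8082 ≈ 0.327 mcg/mL.
Trough 0.3 mcg/mL vs MEC 1 mcg/mL: subtherapeutic.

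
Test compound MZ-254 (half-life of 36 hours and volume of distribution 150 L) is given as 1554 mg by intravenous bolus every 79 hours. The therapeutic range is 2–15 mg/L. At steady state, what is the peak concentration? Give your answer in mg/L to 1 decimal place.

k = ln2/t½ = ln2/36 ≈ 0.019254 h⁻¹; fraction remaining f = e^(−kτ) = e^(−0.019254×79) ≈ 0.2185.
At steady state, accumulation factor R = 1/(1 − e^(−kτ)) ≈ 1.2796.
Single-dose peak C₀ = D/Vd = 1554/150 ≈ 10.360 mg/L.
Cmax,ss = C₀/(1 − f) ≈ 10.360/0.7815 ≈ 13.257 mg/L.
Peak 13.3 mg/L vs MTC 15 mg/L: below toxic threshold.

13.3 mg/L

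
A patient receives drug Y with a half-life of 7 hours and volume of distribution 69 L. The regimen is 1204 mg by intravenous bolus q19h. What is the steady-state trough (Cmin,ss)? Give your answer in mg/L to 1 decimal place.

τ/t½ = 19/7 ≈ 2.7143, so fraction remaining f = (1/2)^(19/7) ≈ 0.1524.
Accumulation ratio R = 1/(1 − f) ≈ 1/0.8476 ≈ 1.1798.
Single-dose peak C₀ = D/Vd = 1204/69 ≈ 17.449 mg/L.
Steady-state peak Cmax,ss = C₀·R ≈ 17.449 × 1.1798 ≈ 20.586 mg/L.
One interval later, Cmin,ss = Cmax,ss·e^(−kτ) ≈ 20.586 × 0.1524 ≈ 3.137 mg/L.

3.1 mg/L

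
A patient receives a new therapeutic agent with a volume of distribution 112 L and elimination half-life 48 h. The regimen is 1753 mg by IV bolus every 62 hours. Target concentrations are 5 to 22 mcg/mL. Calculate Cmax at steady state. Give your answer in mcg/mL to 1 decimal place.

τ/t½ = 62/48 ≈ 1.2917, so fraction remaining f = (1/2)^(62/48) ≈ 0.4085.
At steady state, accumulation factor R = 1/(1 − e^(−kτ)) ≈ 1.6906.
Single-dose peak C₀ = D/Vd = 1753/112 ≈ 15.652 mcg/mL.
Steady-state peak Cmax,ss = C₀·R ≈ 15.652 × 1.6906 ≈ 26.461 mcg/mL.
Peak 26.5 mcg/mL vs MTC 22 mcg/mL: exceeds toxic threshold.

26.5 mcg/mL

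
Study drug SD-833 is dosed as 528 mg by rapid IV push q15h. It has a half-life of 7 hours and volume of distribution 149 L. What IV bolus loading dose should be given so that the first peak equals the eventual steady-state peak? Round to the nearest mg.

f = (1/2)^(15/7) ≈ 0.226431; accumulation ratio R = 1/(1−f) ≈ 1.29271.
Loading dose to hit Cmax,ss on first dose: D_load = D_maint·R ≈ 528 × 1.29271 ≈ 682.55 mg.

683 mg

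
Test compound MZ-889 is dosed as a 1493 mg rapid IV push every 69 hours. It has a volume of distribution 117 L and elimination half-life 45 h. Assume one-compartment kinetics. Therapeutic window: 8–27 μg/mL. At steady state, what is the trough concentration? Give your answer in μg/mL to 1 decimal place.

k = ln2/t½ = ln2/45 ≈ 0.015403 h⁻¹; fraction remaining f = e^(−kτ) = e^(−0.015403×69) ≈ 0.3455.
Accumulation ratio R = 1/(1 − f) ≈ 1/0.6545 ≈ 1.5279.
Each bolus raises the concentration by D/Vd = 1493/117 ≈ 12.761 μg/mL.
Steady-state peak Cmax,ss = C₀·R ≈ 12.761 × 1.5279 ≈ 19.498 μg/mL.
One interval later, Cmin,ss = Cmax,ss·e^(−kτ) ≈ 19.498 × 0.3455 ≈ 6.737 μg/mL.
Trough 6.7 μg/mL vs MEC 8 μg/mL: subtherapeutic.

6.7 μg/mL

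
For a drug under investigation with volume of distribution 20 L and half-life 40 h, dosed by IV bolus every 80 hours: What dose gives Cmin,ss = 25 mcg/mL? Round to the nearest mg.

τ/t½ = 80/40 ≈ 2, so f = (1/2)^(80/40) ≈ 0.250000.
Cmin,ss = (D/Vd)·f/(1−f), so D = Cmin,ss·Vd·(1−f)/f.
D = 25 × 20 × (1−f)/f ≈ 25 × 20 × 3.00000 ≈ 1500.00 mg.

1500 mg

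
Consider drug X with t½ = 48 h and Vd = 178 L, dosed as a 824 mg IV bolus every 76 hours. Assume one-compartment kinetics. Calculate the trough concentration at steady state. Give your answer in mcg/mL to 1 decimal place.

2.3 mcg/mL

τ/t½ = 76/48 ≈ 1.5833, so fraction remaining f = (1/2)^(76/48) ≈ 0.3337.
At steady state, accumulation factor R = 1/(1 − e^(−kτ)) ≈ 1.5008.
Single-dose peak C₀ = D/Vd = 824/178 ≈ 4.629 mcg/mL.
Cmax,ss = C₀/(1 − f) ≈ 4.629/0.6663 ≈ 6.947 mcg/mL.
One interval later, Cmin,ss = Cmax,ss·e^(−kτ) ≈ 6.947 × 0.3337 ≈ 2.318 mcg/mL.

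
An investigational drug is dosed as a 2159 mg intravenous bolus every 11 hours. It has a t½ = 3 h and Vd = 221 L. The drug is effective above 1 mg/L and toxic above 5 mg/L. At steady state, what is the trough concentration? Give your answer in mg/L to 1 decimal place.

Over one 11-h interval, 11/3 ≈ 3.6667 half-lives elapse, leaving f ≈ 0.0787 of each dose.
Accumulation ratio R = 1/(1 − f) ≈ 1/0.9213 ≈ 1.0854.
Each bolus raises the concentration by D/Vd = 2159/221 ≈ 9.769 mg/L.
Steady-state peak Cmax,ss = C₀·R ≈ 9.769 × 1.0854 ≈ 10.603 mg/L.
One interval later, Cmin,ss = Cmax,ss·e^(−kτ) ≈ 10.603 × 0.0787 ≈ 0.834 mg/L.
Trough 0.8 mg/L vs MEC 1 mg/L: subtherapeutic.

0.8 mg/L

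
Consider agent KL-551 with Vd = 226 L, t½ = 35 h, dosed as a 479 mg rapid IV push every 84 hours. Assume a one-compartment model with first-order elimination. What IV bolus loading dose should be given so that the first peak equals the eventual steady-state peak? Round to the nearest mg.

591 mg

f = (1/2)^(84/35) ≈ 0.189465; accumulation ratio R = 1/(1−f) ≈ 1.23375.
Loading dose to hit Cmax,ss on first dose: D_load = D_maint·R ≈ 479 × 1.23375 ≈ 590.97 mg.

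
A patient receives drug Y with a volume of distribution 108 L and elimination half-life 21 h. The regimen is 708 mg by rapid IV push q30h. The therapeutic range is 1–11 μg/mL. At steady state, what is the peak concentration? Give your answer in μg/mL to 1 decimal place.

k = ln2/t½ = ln2/21 ≈ 0.033007 h⁻¹; fraction remaining f = e^(−kτ) = e^(−0.033007×30) ≈ 0.3715.
At steady state, accumulation factor R = 1/(1 − e^(−kτ)) ≈ 1.5911.
Each bolus raises the concentration by D/Vd = 708/108 ≈ 6.556 μg/mL.
Cmax,ss = C₀/(1 − f) ≈ 6.556/0.6285 ≈ 10.431 μg/mL.
Peak 10.4 μg/mL vs MTC 11 μg/mL: below toxic threshold.

10.4 μg/mL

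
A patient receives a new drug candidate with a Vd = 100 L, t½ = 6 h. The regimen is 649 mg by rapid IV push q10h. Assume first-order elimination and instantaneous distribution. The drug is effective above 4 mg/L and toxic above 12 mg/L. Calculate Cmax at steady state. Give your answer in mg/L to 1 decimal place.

Over one 10-h interval, 10/6 ≈ 1.6667 half-lives elapse, leaving f ≈ 0.3150 of each dose.
Accumulation ratio R = 1/(1 − f) ≈ 1/0.6850 ≈ 1.4599.
Each bolus raises the concentration by D/Vd = 649/100 ≈ 6.490 mg/L.
Steady-state peak Cmax,ss = C₀·R ≈ 6.490 × 1.4599 ≈ 9.475 mg/L.
Peak 9.5 mg/L vs MTC 12 mg/L: below toxic threshold.

9.5 mg/L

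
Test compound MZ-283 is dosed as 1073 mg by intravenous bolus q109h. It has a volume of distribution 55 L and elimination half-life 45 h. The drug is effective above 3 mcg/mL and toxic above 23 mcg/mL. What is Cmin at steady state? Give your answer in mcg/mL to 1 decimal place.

k = ln2/t½ = ln2/45 ≈ 0.015403 h⁻¹; fraction remaining f = e^(−kτ) = e^(−0.015403×109) ≈ 0.1866.
At steady state, accumulation factor R = 1/(1 − e^(−kτ)) ≈ 1.2294.
Single-dose peak C₀ = D/Vd = 1073/55 ≈ 19.509 mcg/mL.
Steady-state peak Cmax,ss = C₀·R ≈ 19.509 × 1.2294 ≈ 23.984 mcg/mL.
Steady-state trough Cmin,ss = Cmax,ss·f ≈ 23.984 × 0.1866 ≈ 4.475 mcg/mL.
Trough 4.5 mcg/mL vs MEC 3 mcg/mL: adequate.

4.5 mcg/mL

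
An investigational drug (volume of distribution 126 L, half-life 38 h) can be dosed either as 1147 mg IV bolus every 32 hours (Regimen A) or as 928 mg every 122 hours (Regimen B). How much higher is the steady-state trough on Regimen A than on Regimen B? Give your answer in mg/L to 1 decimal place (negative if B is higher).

10.6 mg/L

Regimen A: f = (1/2)^(32/38) ≈ 0.5578; Cmin,ss = (1147/126)·f/(1−f) ≈ 11.483 mg/L.
Regimen B: f = (1/2)^(122/38) ≈ 0.1080; Cmin,ss = (928/126)·f/(1−f) ≈ 0.892 mg/L.
Difference ≈ 11.483 − 0.892 ≈ 10.591 mg/L.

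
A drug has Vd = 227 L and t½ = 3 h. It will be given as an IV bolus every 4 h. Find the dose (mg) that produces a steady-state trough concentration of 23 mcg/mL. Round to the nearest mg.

7935 mg

τ/t½ = 4/3 ≈ 1.3333, so f = (1/2)^(4/3) ≈ 0.396850.
Cmin,ss = (D/Vd)·f/(1−f), so D = Cmin,ss·Vd·(1−f)/f.
D = 23 × 227 × (1−f)/f ≈ 23 × 227 × 1.51984 ≈ 7935.08 mg.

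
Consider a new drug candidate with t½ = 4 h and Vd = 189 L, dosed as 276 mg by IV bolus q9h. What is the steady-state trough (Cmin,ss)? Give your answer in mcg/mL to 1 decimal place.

0.4 mcg/mL

τ/t½ = 9/4 ≈ 2.25, so fraction remaining f = (1/2)^(9/4) ≈ 0.2102.
Single-dose peak C₀ = D/Vd = 276/189 ≈ 1.460 mcg/mL.
Steady-state trough Cmin,ss = C₀·f/(1−f) ≈ 1.460 × 0.2102/0.7898 ≈ 0.389 mcg/mL.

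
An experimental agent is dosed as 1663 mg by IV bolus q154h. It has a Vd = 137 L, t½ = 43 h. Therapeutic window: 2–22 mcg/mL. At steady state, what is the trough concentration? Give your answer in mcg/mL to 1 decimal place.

1.1 mcg/mL

τ/t½ = 154/43 ≈ 3.5814, so fraction remaining f = (1/2)^(154/43) ≈ 0.0835.
Accumulation ratio R = 1/(1 − f) ≈ 1/0.9165 ≈ 1.0911.
Each bolus raises the concentration by D/Vd = 1663/137 ≈ 12.139 mcg/mL.
Steady-state peak Cmax,ss = C₀·R ≈ 12.139 × 1.0911 ≈ 13.245 mcg/mL.
Steady-state trough Cmin,ss = Cmax,ss·f ≈ 13.245 × 0.0835 ≈ 1.106 mcg/mL.
Trough 1.1 mcg/mL vs MEC 2 mcg/mL: subtherapeutic.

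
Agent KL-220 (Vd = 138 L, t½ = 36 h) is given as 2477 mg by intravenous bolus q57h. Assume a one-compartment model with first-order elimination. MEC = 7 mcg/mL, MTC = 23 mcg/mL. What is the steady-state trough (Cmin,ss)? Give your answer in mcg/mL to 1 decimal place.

Over one 57-h interval, 57/36 ≈ 1.5833 half-lives elapse, leaving f ≈ 0.3337 of each dose.
Accumulation ratio R = 1/(1 − f) ≈ 1/0.6663 ≈ 1.5008.
Each bolus raises the concentration by D/Vd = 2477/138 ≈ 17.949 mcg/mL.
Steady-state peak Cmax,ss = C₀·R ≈ 17.949 × 1.5008 ≈ 26.938 mcg/mL.
Steady-state trough Cmin,ss = Cmax,ss·f ≈ 26.938 × 0.3337 ≈ 8.989 mcg/mL.
Trough 9.0 mcg/mL vs MEC 7 mcg/mL: adequate.

9.0 mcg/mL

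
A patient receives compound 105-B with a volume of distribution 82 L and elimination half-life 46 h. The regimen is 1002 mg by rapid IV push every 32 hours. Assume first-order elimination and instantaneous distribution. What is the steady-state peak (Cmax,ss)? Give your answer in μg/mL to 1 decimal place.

k = ln2/t½ = ln2/46 ≈ 0.015068 h⁻¹; fraction remaining f = e^(−kτ) = e^(−0.015068×32) ≈ 0.6174.
Accumulation ratio R = 1/(1 − f) ≈ 1/0.3826 ≈ 2.6137.
Each bolus raises the concentration by D/Vd = 1002/82 ≈ 12.220 μg/mL.
Steady-state peak Cmax,ss = C₀·R ≈ 12.220 × 2.6137 ≈ 31.939 μg/mL.

31.9 μg/mL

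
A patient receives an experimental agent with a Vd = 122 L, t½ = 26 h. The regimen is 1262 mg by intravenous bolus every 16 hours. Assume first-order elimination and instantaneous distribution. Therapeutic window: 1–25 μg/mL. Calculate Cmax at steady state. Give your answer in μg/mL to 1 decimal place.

29.8 μg/mL

τ/t½ = 16/26 ≈ 0.61538, so fraction remaining f = (1/2)^(16/26) ≈ 0.6528.
Accumulation ratio R = 1/(1 − f) ≈ 1/0.3472 ≈ 2.8802.
Each bolus raises the concentration by D/Vd = 1262/122 ≈ 10.344 μg/mL.
Cmax,ss = C₀/(1 − f) ≈ 10.344/0.3472 ≈ 29.793 μg/mL.
Peak 29.8 μg/mL vs MTC 25 μg/mL: exceeds toxic threshold.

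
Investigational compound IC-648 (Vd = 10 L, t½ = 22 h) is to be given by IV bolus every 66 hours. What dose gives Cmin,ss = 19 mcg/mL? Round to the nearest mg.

1330 mg

τ/t½ = 66/22 ≈ 3, so f = (1/2)^(66/22) ≈ 0.125000.
Cmin,ss = (D/Vd)·f/(1−f), so D = Cmin,ss·Vd·(1−f)/f.
D = 19 × 10 × (1−f)/f ≈ 19 × 10 × 7.00000 ≈ 1330.00 mg.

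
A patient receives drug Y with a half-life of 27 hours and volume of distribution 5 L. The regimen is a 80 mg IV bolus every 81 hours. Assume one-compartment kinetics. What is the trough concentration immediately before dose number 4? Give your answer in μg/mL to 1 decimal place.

f = (1/2)^(τ/t½) = (1/2)^(81/27) ≈ 0.1250.
C₀ = D/Vd = 80/5 ≈ 16.000 μg/mL.
Before the 4th dose, 3 doses have been given. Superposition: Cmin = C₀·(f + f² + … + f^3).
≈ 16.000 × (0.1250 + 0.0156 + 0.0020) ≈ 16.000 × 0.1426 ≈ 2.282 μg/mL.

2.3 μg/mL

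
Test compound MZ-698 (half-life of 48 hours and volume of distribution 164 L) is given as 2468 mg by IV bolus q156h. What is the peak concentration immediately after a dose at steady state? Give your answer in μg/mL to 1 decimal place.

16.8 μg/mL

k = ln2/t½ = ln2/48 ≈ 0.014441 h⁻¹; fraction remaining f = e^(−kτ) = e^(−0.014441×156) ≈ 0.1051.
Accumulation ratio R = 1/(1 − f) ≈ 1/0.8949 ≈ 1.1174.
Single-dose peak C₀ = D/Vd = 2468/164 ≈ 15.049 μg/mL.
Steady-state peak Cmax,ss = C₀·R ≈ 15.049 × 1.1174 ≈ 16.816 μg/mL.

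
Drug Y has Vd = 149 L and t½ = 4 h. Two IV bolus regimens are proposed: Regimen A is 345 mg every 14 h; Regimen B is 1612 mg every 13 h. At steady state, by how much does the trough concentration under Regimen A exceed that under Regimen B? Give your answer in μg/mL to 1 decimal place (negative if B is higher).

Regimen A: f = (1/2)^(14/4) ≈ 0.0884; Cmin,ss = (345/149)·f/(1−f) ≈ 0.225 μg/mL.
Regimen B: f = (1/2)^(13/4) ≈ 0.1051; Cmin,ss = (1612/149)·f/(1−f) ≈ 1.271 μg/mL.
Difference ≈ 0.225 − 1.271 ≈ -1.046 μg/mL.

-1.0 μg/mL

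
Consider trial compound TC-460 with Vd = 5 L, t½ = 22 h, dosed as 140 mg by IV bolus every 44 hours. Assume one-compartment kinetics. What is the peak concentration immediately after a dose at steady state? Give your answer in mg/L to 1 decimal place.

37.3 mg/L

τ = 44 h = 2 half-lives, so f = (1/2)^2 = 0.25.
At steady state, R = 1/(1 − 0.25) = 4/3.
Single-dose peak C₀ = D/Vd = 140/5 = 28 mg/L.
Steady-state peak Cmax,ss = C₀·R = 28 × 4/3 ≈ 37.333 mg/L.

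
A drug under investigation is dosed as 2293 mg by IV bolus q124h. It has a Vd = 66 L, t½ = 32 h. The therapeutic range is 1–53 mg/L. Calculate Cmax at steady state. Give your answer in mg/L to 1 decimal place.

37.3 mg/L

τ/t½ = 124/32 ≈ 3.875, so fraction remaining f = (1/2)^(124/32) ≈ 0.0682.
Accumulation ratio R = 1/(1 − f) ≈ 1/0.9318 ≈ 1.0732.
Single-dose peak C₀ = D/Vd = 2293/66 ≈ 34.742 mg/L.
Steady-state peak Cmax,ss = C₀·R ≈ 34.742 × 1.0732 ≈ 37.285 mg/L.
Peak 37.3 mg/L vs MTC 53 mg/L: below toxic threshold.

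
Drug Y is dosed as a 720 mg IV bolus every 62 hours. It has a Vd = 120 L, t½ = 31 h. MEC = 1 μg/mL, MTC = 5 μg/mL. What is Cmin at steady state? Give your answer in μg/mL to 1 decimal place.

2.0 μg/mL

τ = 62 h = 2 half-lives, so f = (1/2)^2 = 0.25.
Accumulation ratio R = 1/(1 − f) = 1/0.75 = 4/3.
Single-dose peak C₀ = D/Vd = 720/120 = 6 μg/mL.
Steady-state peak Cmax,ss = C₀·R = 6 × 4/3 ≈ 8.000 μg/mL.
Steady-state trough Cmin,ss = Cmax,ss·f ≈ 8.000 × 0.25 ≈ 2.000 μg/mL.
Trough 2.0 μg/mL vs MEC 1 μg/mL: adequate.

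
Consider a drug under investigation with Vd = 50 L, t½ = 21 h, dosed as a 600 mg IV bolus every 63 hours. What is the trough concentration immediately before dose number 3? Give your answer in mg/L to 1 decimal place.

f = (1/2)^(τ/t½) = (1/2)^(63/21) ≈ 0.1250.
C₀ = D/Vd = 600/50 ≈ 12.000 mg/L.
Before the 3rd dose, 2 doses have been given. Superposition: Cmin = C₀·(f + f²).
≈ 12.000 × (0.1250 + 0.0156) ≈ 12.000 × 0.1406 ≈ 1.687 mg/L.

1.7 mg/L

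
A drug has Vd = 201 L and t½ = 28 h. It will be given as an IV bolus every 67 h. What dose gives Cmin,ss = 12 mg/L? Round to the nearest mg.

10256 mg

τ/t½ = 67/28 ≈ 2.3929, so f = (1/2)^(67/28) ≈ 0.190405.
Cmin,ss = (D/Vd)·f/(1−f), so D = Cmin,ss·Vd·(1−f)/f.
D = 12 × 201 × (1−f)/f ≈ 12 × 201 × 4.25196 ≈ 10255.73 mg.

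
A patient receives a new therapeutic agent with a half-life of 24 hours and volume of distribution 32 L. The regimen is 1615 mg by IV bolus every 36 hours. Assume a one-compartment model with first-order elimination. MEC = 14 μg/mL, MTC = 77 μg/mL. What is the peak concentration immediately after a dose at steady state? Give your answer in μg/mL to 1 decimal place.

τ/t½ = 36/24 ≈ 1.5, so fraction remaining f = (1/2)^(36/24) ≈ 0.3536.
At steady state, accumulation factor R = 1/(1 − e^(−kτ)) ≈ 1.5470.
Each bolus raises the concentration by D/Vd = 1615/32 ≈ 50.469 μg/mL.
Steady-state peak Cmax,ss = C₀·R ≈ 50.469 × 1.5470 ≈ 78.076 μg/mL.
Peak 78.1 μg/mL vs MTC 77 μg/mL: exceeds toxic threshold.

78.1 μg/mL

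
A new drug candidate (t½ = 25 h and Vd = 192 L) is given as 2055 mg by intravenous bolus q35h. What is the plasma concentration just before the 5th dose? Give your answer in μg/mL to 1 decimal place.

6.4 μg/mL

f = (1/2)^(τ/t½) = (1/2)^(35/25) ≈ 0.3789.
C₀ = D/Vd = 2055/192 ≈ 10.703 μg/mL.
Before the 5th dose, 4 doses have been given. Superposition: Cmin = C₀·(f + f² + … + f^4).
≈ 10.703 × (0.3789 + 0.1436 + 0.0544 + 0.0206) ≈ 10.703 × 0.5975 ≈ 6.395 μg/mL.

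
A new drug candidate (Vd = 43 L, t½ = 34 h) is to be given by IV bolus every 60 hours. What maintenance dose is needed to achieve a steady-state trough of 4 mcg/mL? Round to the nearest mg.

412 mg

τ/t½ = 60/34 ≈ 1.7647, so f = (1/2)^(60/34) ≈ 0.294287.
Cmin,ss = (D/Vd)·f/(1−f), so D = Cmin,ss·Vd·(1−f)/f.
D = 4 × 43 × (1−f)/f ≈ 4 × 43 × 2.39804 ≈ 412.46 mg.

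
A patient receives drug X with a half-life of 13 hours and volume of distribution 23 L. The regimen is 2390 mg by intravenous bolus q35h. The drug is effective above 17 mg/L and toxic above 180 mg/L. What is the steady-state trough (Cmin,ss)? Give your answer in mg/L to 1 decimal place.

k = ln2/t½ = ln2/13 ≈ 0.053319 h⁻¹; fraction remaining f = e^(−kτ) = e^(−0.053319×35) ≈ 0.1547.
At steady state, accumulation factor R = 1/(1 − e^(−kτ)) ≈ 1.1830.
Each bolus raises the concentration by D/Vd = 2390/23 ≈ 103.913 mg/L.
Cmax,ss = C₀/(1 − f) ≈ 103.913/0.8453 ≈ 122.930 mg/L.
Steady-state trough Cmin,ss = Cmax,ss·f ≈ 122.930 × 0.1547 ≈ 19.017 mg/L.
Trough 19.0 mg/L vs MEC 17 mg/L: adequate.

19.0 mg/L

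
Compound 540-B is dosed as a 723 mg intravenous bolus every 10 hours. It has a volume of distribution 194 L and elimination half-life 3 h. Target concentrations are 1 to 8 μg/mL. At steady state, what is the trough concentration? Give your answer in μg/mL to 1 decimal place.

0.4 μg/mL

τ/t½ = 10/3 ≈ 3.3333, so fraction remaining f = (1/2)^(10/3) ≈ 0.0992.
Accumulation ratio R = 1/(1 − f) ≈ 1/0.9008 ≈ 1.1101.
Each bolus raises the concentration by D/Vd = 723/194 ≈ 3.727 μg/mL.
Cmax,ss = C₀/(1 − f) ≈ 3.727/0.9008 ≈ 4.137 μg/mL.
Steady-state trough Cmin,ss = Cmax,ss·f ≈ 4.137 × 0.0992 ≈ 0.410 μg/mL.
Trough 0.4 μg/mL vs MEC 1 μg/mL: subtherapeutic.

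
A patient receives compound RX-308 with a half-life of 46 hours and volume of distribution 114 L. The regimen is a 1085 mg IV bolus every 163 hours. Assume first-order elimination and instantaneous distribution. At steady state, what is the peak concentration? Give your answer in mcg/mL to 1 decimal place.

10.4 mcg/mL

τ/t½ = 163/46 ≈ 3.5435, so fraction remaining f = (1/2)^(163/46) ≈ 0.0858.
At steady state, accumulation factor R = 1/(1 − e^(−kτ)) ≈ 1.0939.
Single-dose peak C₀ = D/Vd = 1085/114 ≈ 9.518 mcg/mL.
Cmax,ss = C₀/(1 − f) ≈ 9.518/0.9142 ≈ 10.411 mcg/mL.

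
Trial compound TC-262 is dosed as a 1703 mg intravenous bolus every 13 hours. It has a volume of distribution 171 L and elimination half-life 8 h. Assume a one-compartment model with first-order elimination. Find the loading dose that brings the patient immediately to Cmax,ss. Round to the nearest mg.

f = (1/2)^(13/8) ≈ 0.324210; accumulation ratio R = 1/(1−f) ≈ 1.47975.
Loading dose to hit Cmax,ss on first dose: D_load = D_maint·R ≈ 1703 × 1.47975 ≈ 2520.01 mg.

2520 mg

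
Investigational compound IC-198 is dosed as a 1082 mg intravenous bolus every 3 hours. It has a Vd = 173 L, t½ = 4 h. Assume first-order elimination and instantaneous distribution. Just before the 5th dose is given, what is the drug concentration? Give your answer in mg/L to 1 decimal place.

f = (1/2)^(τ/t½) = (1/2)^(3/4) ≈ 0.5946.
C₀ = D/Vd = 1082/173 ≈ 6.254 mg/L.
Before the 5th dose, 4 doses have been given. Superposition: Cmin = C₀·(f + f² + … + f^4).
≈ 6.254 × (0.5946 + 0.3535 + 0.2102 + 0.1250) ≈ 6.254 × 1.2833 ≈ 8.026 mg/L.

8.0 mg/L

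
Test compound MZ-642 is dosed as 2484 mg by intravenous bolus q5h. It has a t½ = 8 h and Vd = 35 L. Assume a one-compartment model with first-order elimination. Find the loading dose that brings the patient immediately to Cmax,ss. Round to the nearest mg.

7065 mg

f = (1/2)^(5/8) ≈ 0.648420; accumulation ratio R = 1/(1−f) ≈ 2.84430.
Loading dose to hit Cmax,ss on first dose: D_load = D_maint·R ≈ 2484 × 2.84430 ≈ 7065.24 mg.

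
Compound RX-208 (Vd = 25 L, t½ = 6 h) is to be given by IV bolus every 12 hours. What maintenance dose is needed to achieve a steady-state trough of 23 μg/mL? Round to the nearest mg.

1725 mg

τ/t½ = 12/6 ≈ 2, so f = (1/2)^(12/6) ≈ 0.250000.
Cmin,ss = (D/Vd)·f/(1−f), so D = Cmin,ss·Vd·(1−f)/f.
D = 23 × 25 × (1−f)/f ≈ 23 × 25 × 3.00000 ≈ 1725.00 mg.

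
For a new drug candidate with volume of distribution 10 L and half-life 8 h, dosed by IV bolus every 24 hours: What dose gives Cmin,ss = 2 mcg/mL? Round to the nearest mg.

140 mg

τ/t½ = 24/8 ≈ 3, so f = (1/2)^(24/8) ≈ 0.125000.
Cmin,ss = (D/Vd)·f/(1−f), so D = Cmin,ss·Vd·(1−f)/f.
D = 2 × 10 × (1−f)/f ≈ 2 × 10 × 7.00000 ≈ 140.00 mg.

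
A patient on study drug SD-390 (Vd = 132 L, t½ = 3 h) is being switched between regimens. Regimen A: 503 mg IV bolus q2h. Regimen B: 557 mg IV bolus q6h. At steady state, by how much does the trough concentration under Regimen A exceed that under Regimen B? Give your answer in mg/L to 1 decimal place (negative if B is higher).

5.1 mg/L

Regimen A: f = (1/2)^(2/3) ≈ 0.6300; Cmin,ss = (503/132)·f/(1−f) ≈ 6.488 mg/L.
Regimen B: f = (1/2)^(6/3) ≈ 0.2500; Cmin,ss = (557/132)·f/(1−f) ≈ 1.407 mg/L.
Difference ≈ 6.488 − 1.407 ≈ 5.081 mg/L.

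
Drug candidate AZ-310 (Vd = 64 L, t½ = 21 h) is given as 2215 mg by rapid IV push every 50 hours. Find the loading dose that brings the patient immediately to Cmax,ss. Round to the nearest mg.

2741 mg

f = (1/2)^(50/21) ≈ 0.191983; accumulation ratio R = 1/(1−f) ≈ 1.23760.
Loading dose to hit Cmax,ss on first dose: D_load = D_maint·R ≈ 2215 × 1.23760 ≈ 2741.28 mg.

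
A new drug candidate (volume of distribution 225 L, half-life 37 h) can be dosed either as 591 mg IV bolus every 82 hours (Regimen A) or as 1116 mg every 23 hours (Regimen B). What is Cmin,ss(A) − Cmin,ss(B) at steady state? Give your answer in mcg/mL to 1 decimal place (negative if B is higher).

-8.5 mcg/mL

Regimen A: f = (1/2)^(82/37) ≈ 0.2152; Cmin,ss = (591/225)·f/(1−f) ≈ 0.720 mcg/mL.
Regimen B: f = (1/2)^(23/37) ≈ 0.6499; Cmin,ss = (1116/225)·f/(1−f) ≈ 9.207 mcg/mL.
Difference ≈ 0.720 − 9.207 ≈ -8.487 mcg/mL.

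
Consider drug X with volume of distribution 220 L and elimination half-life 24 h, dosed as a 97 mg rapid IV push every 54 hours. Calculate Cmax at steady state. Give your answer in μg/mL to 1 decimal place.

0.6 μg/mL

k = ln2/t½ = ln2/24 ≈ 0.028881 h⁻¹; fraction remaining f = e^(−kτ) = e^(−0.028881×54) ≈ 0.2102.
At steady state, accumulation factor R = 1/(1 − e^(−kτ)) ≈ 1.2661.
Single-dose peak C₀ = D/Vd = 97/220 ≈ 0.441 μg/mL.
Steady-state peak Cmax,ss = C₀·R ≈ 0.441 × 1.2661 ≈ 0.558 μg/mL.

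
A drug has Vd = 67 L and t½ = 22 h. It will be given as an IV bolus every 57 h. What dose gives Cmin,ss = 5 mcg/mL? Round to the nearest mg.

τ/t½ = 57/22 ≈ 2.5909, so f = (1/2)^(57/22) ≈ 0.165981.
Cmin,ss = (D/Vd)·f/(1−f), so D = Cmin,ss·Vd·(1−f)/f.
D = 5 × 67 × (1−f)/f ≈ 5 × 67 × 5.02479 ≈ 1683.30 mg.

1683 mg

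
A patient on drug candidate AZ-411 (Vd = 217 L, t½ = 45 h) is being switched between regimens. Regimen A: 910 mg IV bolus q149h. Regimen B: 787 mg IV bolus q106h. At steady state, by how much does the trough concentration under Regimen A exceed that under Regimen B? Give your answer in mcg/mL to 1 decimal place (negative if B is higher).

Regimen A: f = (1/2)^(149/45) ≈ 0.1008; Cmin,ss = (910/217)·f/(1−f) ≈ 0.470 mcg/mL.
Regimen B: f = (1/2)^(106/45) ≈ 0.1954; Cmin,ss = (787/217)·f/(1−f) ≈ 0.881 mcg/mL.
Difference ≈ 0.470 − 0.881 ≈ -0.411 mcg/mL.

-0.4 mcg/mL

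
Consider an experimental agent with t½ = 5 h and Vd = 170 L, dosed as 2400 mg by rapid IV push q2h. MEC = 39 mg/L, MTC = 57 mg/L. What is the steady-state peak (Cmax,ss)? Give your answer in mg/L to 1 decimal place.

k = ln2/t½ = ln2/5 ≈ 0.138629 h⁻¹; fraction remaining f = e^(−kτ) = e^(−0.138629×2) ≈ 0.7579.
Accumulation ratio R = 1/(1 − f) ≈ 1/0.2421 ≈ 4.1305.
Each bolus raises the concentration by D/Vd = 2400/170 ≈ 14.118 mg/L.
Steady-state peak Cmax,ss = C₀·R ≈ 14.118 × 4.1305 ≈ 58.314 mg/L.
Peak 58.3 mg/L vs MTC 57 mg/L: exceeds toxic threshold.

58.3 mg/L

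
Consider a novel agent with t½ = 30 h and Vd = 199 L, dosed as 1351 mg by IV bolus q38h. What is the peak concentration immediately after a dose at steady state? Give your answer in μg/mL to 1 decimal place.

11.6 μg/mL

k = ln2/t½ = ln2/30 ≈ 0.023105 h⁻¹; fraction remaining f = e^(−kτ) = e^(−0.023105×38) ≈ 0.4156.
At steady state, accumulation factor R = 1/(1 − e^(−kτ)) ≈ 1.7112.
Single-dose peak C₀ = D/Vd = 1351/199 ≈ 6.789 μg/mL.
Steady-state peak Cmax,ss = C₀·R ≈ 6.789 × 1.7112 ≈ 11.617 μg/mL.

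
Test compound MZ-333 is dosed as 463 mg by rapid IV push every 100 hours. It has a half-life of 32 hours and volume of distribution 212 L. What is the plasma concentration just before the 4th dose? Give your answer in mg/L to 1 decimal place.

f = (1/2)^(τ/t½) = (1/2)^(100/32) ≈ 0.1146.
C₀ = D/Vd = 463/212 ≈ 2.184 mg/L.
Before the 4th dose, 3 doses have been given. Superposition: Cmin = C₀·(f + f² + … + f^3).
≈ 2.184 × (0.1146 + 0.0131 + 0.0015) ≈ 2.184 × 0.1292 ≈ 0.282 mg/L.

0.3 mg/L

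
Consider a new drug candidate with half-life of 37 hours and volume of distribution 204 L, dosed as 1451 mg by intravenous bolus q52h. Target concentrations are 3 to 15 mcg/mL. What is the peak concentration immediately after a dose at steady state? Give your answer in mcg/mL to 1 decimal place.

11.4 mcg/mL

Over one 52-h interval, 52/37 ≈ 1.4054 half-lives elapse, leaving f ≈ 0.3775 of each dose.
Accumulation ratio R = 1/(1 − f) ≈ 1/0.6225 ≈ 1.6064.
Each bolus raises the concentration by D/Vd = 1451/204 ≈ 7.113 mcg/mL.
Steady-state peak Cmax,ss = C₀·R ≈ 7.113 × 1.6064 ≈ 11.426 mcg/mL.
Peak 11.4 mcg/mL vs MTC 15 mcg/mL: below toxic threshold.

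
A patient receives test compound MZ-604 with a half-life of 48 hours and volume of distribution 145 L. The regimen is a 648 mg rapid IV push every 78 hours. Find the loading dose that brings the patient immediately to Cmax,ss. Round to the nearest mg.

f = (1/2)^(78/48) ≈ 0.324210; accumulation ratio R = 1/(1−f) ≈ 1.47975.
Loading dose to hit Cmax,ss on first dose: D_load = D_maint·R ≈ 648 × 1.47975 ≈ 958.88 mg.

959 mg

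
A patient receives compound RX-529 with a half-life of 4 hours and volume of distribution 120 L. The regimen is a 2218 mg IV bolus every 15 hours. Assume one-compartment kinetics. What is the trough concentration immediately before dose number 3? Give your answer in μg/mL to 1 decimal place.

f = (1/2)^(τ/t½) = (1/2)^(15/4) ≈ 0.0743.
C₀ = D/Vd = 2218/120 ≈ 18.483 μg/mL.
Before the 3rd dose, 2 doses have been given. Superposition: Cmin = C₀·(f + f²).
≈ 18.483 × (0.0743 + 0.0055) ≈ 18.483 × 0.0798 ≈ 1.475 μg/mL.

1.5 μg/mL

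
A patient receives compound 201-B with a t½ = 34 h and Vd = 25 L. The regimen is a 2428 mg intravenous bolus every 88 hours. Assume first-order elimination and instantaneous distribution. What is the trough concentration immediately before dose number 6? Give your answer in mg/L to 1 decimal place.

19.4 mg/L

f = (1/2)^(τ/t½) = (1/2)^(88/34) ≈ 0.1663.
C₀ = D/Vd = 2428/25 ≈ 97.120 mg/L.
Before the 6th dose, 5 doses have been given. Superposition: Cmin = C₀·(f + f² + … + f^5).
≈ 97.120 × (0.1663 + 0.0277 + 0.0046 + 0.0008 + 0.0001) ≈ 97.120 × 0.1995 ≈ 19.375 mg/L.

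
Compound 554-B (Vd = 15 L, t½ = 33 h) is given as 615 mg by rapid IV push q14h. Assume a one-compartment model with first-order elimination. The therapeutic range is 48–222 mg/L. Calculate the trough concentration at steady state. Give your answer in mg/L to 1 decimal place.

119.9 mg/L

Over one 14-h interval, 14/33 ≈ 0.42424 half-lives elapse, leaving f ≈ 0.7452 of each dose.
Accumulation ratio R = 1/(1 − f) ≈ 1/0.2548 ≈ 3.9246.
Each bolus raises the concentration by D/Vd = 615/15 ≈ 41.000 mg/L.
Steady-state peak Cmax,ss = C₀·R ≈ 41.000 × 3.9246 ≈ 160.909 mg/L.
One interval later, Cmin,ss = Cmax,ss·e^(−kτ) ≈ 160.909 × 0.7452 ≈ 119.909 mg/L.
Trough 119.9 mg/L vs MEC 48 mg/L: adequate.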